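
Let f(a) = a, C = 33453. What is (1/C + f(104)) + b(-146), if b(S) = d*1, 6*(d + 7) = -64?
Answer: 2888110/33453 ≈ 86.333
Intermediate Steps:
d = -53/3 (d = -7 + (1/6)*(-64) = -7 - 32/3 = -53/3 ≈ -17.667)
b(S) = -53/3 (b(S) = -53/3*1 = -53/3)
(1/C + f(104)) + b(-146) = (1/33453 + 104) - 53/3 = 3479113/33453 - 53/3 = 2888110/33453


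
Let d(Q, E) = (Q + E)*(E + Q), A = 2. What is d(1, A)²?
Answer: 81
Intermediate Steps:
d(Q, E) = (E + Q)² (d(Q, E) = (E + Q)*(E + Q) = (E + Q)²)
d(1, A)² = ((2 + 1)²)² = (3²)² = 9² = 81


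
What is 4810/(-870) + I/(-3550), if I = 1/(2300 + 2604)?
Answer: -8373825287/1514600400 ≈ -5.5287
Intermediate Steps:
I = 1/4904 ≈ 0.00020392
4810/(-870) + I/(-3550) = 4810/(-870) + (1/4904)/(-3550) = 4810*(-1/870) + (1/4904)*(-1/3550) = -481/87 - 1/17409200 = -8373825287/1514600400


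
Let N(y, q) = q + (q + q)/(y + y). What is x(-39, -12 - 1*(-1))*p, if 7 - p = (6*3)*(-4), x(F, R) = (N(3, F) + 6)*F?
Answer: 141726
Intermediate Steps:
N(y, q) = q + q/y (N(y, q) = q + (2*q)/((2*y)) = q + (2*q)*(1/(2*y)) = q + q/y)
x(F, R) = F*(6 + 4*F/3) (x(F, R) = ((F + F/3) + 6)*F = (4*F/3 + 6)*F = (6 + 4*F/3)*F = F*(6 + 4*F/3))
p = 79 (p = 7 - 6*3*(-4) = 7 - 18*(-4) = 7 - 1*(-72) = 7 + 72 = 79)
x(-39, -12 - 1*(-1))*p = ((2/3)*(-39)*(9 + 2*(-39)))*79 = ((2/3)*(-39)*(9 - 78))*79 = ((2/3)*(-39)*(-69))*79 = 1794*79 = 141726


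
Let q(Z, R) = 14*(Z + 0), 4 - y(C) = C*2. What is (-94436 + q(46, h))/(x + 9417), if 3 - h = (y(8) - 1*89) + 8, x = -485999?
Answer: 46896/238291 ≈ 0.19680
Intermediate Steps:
y(C) = 4 - 2*C (y(C) = 4 - C*2 = 4 - 2*C)
h = 96 (h = 3 - (((4 - 2*8) - 1*89) + 8) = 3 - (((4 - 16) - 89) + 8) = 3 - ((-12 - 89) + 8) = 3 - (-101 + 8) = 3 - 1*(-93) = 3 + 93 = 96)
q(Z, R) = 14*Z
(-94436 + q(46, h))/(x + 9417) = (-94436 + 14*46)/(-485999 + 9417) = (-94436 + 644)/(-476582) = -93792*(-1/476582) = 46896/238291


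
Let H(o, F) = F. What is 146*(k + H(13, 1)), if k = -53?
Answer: -7592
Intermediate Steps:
146*(k + H(13, 1)) = 146*(-53 + 1) = 146*(-52) = -7592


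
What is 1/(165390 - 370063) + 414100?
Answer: 84755089299/204673 ≈ 4.1410e+5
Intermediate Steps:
1/(165390 - 370063) + 414100 = 1/(-204673) + 414100 = -1/204673 + 414100 = 84755089299/204673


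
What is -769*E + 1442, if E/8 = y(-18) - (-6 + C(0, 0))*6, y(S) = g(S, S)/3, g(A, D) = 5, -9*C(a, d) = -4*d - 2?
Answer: -666242/3 ≈ -2.2208e+5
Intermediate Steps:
C(a, d) = 2/9 + 4*d/9 (C(a, d) = -(-4*d - 2)/9 = -(-2 - 4*d)/9 = 2/9 + 4*d/9)
y(S) = 5/3
E = 872/3 (E = 8*(5/3 - (-6 + (2/9 + (4/9)*0))*6) = 8*(5/3 - (-6 + (2/9 + 0))*6) = 8*(5/3 - (-6 + 2/9)*6) = 8*(5/3 - (-52)*6/9) = 8*(5/3 - 1*(-104/3)) = 8*(5/3 + 104/3) = 8*(109/3) = 872/3 ≈ 290.67)
-769*E + 1442 = -769*872/3 + 1442 = -670568/3 + 1442 = -666242/3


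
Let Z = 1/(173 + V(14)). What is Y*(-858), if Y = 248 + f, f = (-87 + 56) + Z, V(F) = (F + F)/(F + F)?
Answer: -5399537/29 ≈ -1.8619e+5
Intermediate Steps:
V(F) = 1 (V(F) = (2*F)/((2*F)) = (2*F)*(1/(2*F)) = 1)
Z = 1/174 (Z = 1/(173 + 1) = 1/174 ≈ 0.0057471)
f = -5393/174 (f = (-87 + 56) + 1/174 = -31 + 1/174 = -5393/174 ≈ -30.994)
Y = 37759/174 (Y = 248 - 5393/174 = 37759/174 ≈ 217.01)
Y*(-858) = (37759/174)*(-858) = -5399537/29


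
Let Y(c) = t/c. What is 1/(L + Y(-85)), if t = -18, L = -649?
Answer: -85/55147 ≈ -0.0015413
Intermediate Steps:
Y(c) = -18/c
1/(L + Y(-85)) = 1/(-649 - 18/(-85)) = 1/(-649 - 18*(-1/85)) = 1/(-649 + 18/85) = 1/(-55147/85) = -85/55147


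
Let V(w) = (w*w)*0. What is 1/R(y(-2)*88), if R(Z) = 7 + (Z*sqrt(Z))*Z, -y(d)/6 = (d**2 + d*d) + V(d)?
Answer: 7/1344681864408858673 - 142737408*I*sqrt(66)/1344681864408858673 ≈ 5.2057e-18 - 8.6236e-10*I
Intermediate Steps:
V(w) = 0 (V(w) = w**2*0 = 0)
y(d) = -12*d**2 (y(d) = -6*((d**2 + d*d) + 0) = -6*((d**2 + d**2) + 0) = -6*(2*d**2 + 0) = -12*d**2)
R(Z) = 7 + Z**(5/2) (R(Z) = 7 + Z**(3/2)*Z = 7 + Z**(5/2))
1/R(y(-2)*88) = 1/(7 + (-12*(-2)**2*88)**(5/2)) = 1/(7 + (-12*4*88)**(5/2)) = 1/(7 + (-48*88)**(5/2)) = 1/(7 + (-4224)**(5/2)) = 1/(7 + 142737408*I*sqrt(66))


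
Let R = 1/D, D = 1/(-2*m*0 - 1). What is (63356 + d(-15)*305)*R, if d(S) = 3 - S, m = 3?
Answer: -68846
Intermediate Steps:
D = -1 (D = 1/(-2*3*0 - 1) = 1/(-6*0 - 1) = 1/(0 - 1) = 1/(-1) = -1)
R = -1 (R = 1/(-1) = -1)
(63356 + d(-15)*305)*R = (63356 + (3 - 1*(-15))*305)*(-1) = (63356 + (3 + 15)*305)*(-1) = (63356 + 18*305)*(-1) = (63356 + 5490)*(-1) = 68846*(-1) = -68846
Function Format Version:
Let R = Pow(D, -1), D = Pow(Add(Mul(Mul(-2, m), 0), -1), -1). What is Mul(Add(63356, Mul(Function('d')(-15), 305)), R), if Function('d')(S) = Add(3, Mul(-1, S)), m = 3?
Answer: -68846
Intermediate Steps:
D = -1 (D = Pow(Add(Mul(Mul(-2, 3), 0), -1), -1) = Pow(Add(Mul(-6, 0), -1), -1) = Pow(Add(0, -1), -1) = Pow(-1, -1) = -1)
R = -1 (R = Pow(-1, -1) = -1)
Mul(Add(63356, Mul(Function('d')(-15), 305)), R) = Mul(Add(63356, Mul(Add(3, Mul(-1, -15)), 305)), -1) = Mul(Add(63356, Mul(Add(3, 15), 305)), -1) = Mul(Add(63356, Mul(18, 305)), -1) = Mul(Add(63356, 5490), -1) = Mul(68846, -1) = -68846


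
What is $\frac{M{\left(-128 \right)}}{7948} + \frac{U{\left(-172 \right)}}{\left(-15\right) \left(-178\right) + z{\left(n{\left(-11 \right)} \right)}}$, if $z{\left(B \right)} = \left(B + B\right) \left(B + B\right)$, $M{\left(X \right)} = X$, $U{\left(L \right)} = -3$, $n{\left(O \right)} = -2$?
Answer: $- \frac{91913}{5337082} \approx -0.017222$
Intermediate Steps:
$z{\left(B \right)} = 4 B^{2}$ ($z{\left(B \right)} = 2 B 2 B = 4 B^{2}$)
$\frac{M{\left(-128 \right)}}{7948} + \frac{U{\left(-172 \right)}}{\left(-15\right) \left(-178\right) + z{\left(n{\left(-11 \right)} \right)}} = - \frac{128}{7948} - \frac{3}{\left(-15\right) \left(-178\right) + 4 \left(-2\right)^{2}} = \left(-128\right) \frac{1}{7948} - \frac{3}{2670 + 4 \cdot 4} = - \frac{32}{1987} - \frac{3}{2670 + 16} = - \frac{32}{1987} - \frac{3}{2686} = - \frac{91913}{5337082}$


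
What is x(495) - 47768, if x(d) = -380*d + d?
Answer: -235373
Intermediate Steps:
x(d) = -379*d
x(495) - 47768 = -379*495 - 47768 = -187605 - 47768 = -235373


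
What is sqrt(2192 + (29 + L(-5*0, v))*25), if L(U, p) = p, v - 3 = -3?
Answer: sqrt(2917) ≈ 54.009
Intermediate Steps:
v = 0 (v = 3 - 3 = 0)
sqrt(2192 + (29 + L(-5*0, v))*25) = sqrt(2192 + (29 + 0)*25) = sqrt(2192 + 29*25) = sqrt(2192 + 725) = sqrt(2917)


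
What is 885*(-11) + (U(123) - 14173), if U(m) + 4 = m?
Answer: -23789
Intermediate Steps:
U(m) = -4 + m
885*(-11) + (U(123) - 14173) = 885*(-11) + ((-4 + 123) - 14173) = -9735 + (119 - 14173) = -9735 - 14054 = -23789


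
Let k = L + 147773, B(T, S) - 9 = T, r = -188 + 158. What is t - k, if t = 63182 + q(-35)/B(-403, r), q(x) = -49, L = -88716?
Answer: 1625299/394 ≈ 4125.1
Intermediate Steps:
r = -30
B(T, S) = 9 + T
t = 24893757/394 (t = 63182 - 49/(9 - 403) = 63182 - 49/(-394) = 63182 - 49*(-1/394) = 63182 + 49/394 = 24893757/394 ≈ 63182.)
k = 59057 (k = -88716 + 147773 = 59057)
t - k = 24893757/394 - 1*59057 = 24893757/394 - 59057 = 1625299/394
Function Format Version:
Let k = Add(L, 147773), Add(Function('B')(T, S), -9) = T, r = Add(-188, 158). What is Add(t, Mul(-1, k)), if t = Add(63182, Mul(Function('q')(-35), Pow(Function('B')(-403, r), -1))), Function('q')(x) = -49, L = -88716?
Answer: Rational(1625299, 394) ≈ 4125.1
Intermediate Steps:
r = -30
Function('B')(T, S) = Add(9, T)
t = Rational(24893757, 394) (t = Add(63182, Mul(-49, Pow(Add(9, -403), -1))) = Add(63182, Mul(-49, Pow(-394, -1))) = Add(63182, Mul(-49, Rational(-1, 394))) = Add(63182, Rational(49, 394)) = Rational(24893757, 394) ≈ 63182.)
k = 59057 (k = Add(-88716, 147773) = 59057)
Add(t, Mul(-1, k)) = Add(Rational(24893757, 394), Mul(-1, 59057)) = Add(Rational(24893757, 394), -59057) = Rational(1625299, 394)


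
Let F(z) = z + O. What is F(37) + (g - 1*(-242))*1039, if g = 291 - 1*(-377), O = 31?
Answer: 945558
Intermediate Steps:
g = 668 (g = 291 + 377 = 668)
F(z) = 31 + z (F(z) = z + 31 = 31 + z)
F(37) + (g - 1*(-242))*1039 = (31 + 37) + (668 - 1*(-242))*1039 = 68 + (668 + 242)*1039 = 68 + 910*1039 = 68 + 945490 = 945558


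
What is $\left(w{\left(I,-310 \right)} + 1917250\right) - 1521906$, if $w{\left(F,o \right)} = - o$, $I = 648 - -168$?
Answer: $395654$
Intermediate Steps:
$I = 816$ ($I = 648 + 168 = 816$)
$\left(w{\left(I,-310 \right)} + 1917250\right) - 1521906 = \left(\left(-1\right) \left(-310\right) + 1917250\right) - 1521906 = \left(310 + 1917250\right) - 1521906 = 1917560 - 1521906 = 395654$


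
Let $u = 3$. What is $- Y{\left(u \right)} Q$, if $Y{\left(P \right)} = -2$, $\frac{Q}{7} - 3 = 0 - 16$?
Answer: $-182$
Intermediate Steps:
$Q = -91$ ($Q = 21 + 7 \left(0 - 16\right) = 21 + 7 \left(-16\right) = 21 - 112 = -91$)
$- Y{\left(u \right)} Q = \left(-1\right) \left(-2\right) \left(-91\right) = 2 \left(-91\right) = -182$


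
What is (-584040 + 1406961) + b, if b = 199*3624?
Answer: 1544097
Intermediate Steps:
b = 721176
(-584040 + 1406961) + b = (-584040 + 1406961) + 721176 = 822921 + 721176 = 1544097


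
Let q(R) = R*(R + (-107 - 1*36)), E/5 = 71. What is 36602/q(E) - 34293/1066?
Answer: -317734181/10028395 ≈ -31.683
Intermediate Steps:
E = 355 (E = 5*71 = 355)
q(R) = R*(-143 + R) (q(R) = R*(R + (-107 - 36)) = R*(R - 143) = R*(-143 + R))
36602/q(E) - 34293/1066 = 36602/((355*(-143 + 355))) - 34293/1066 = 36602/((355*212)) - 34293*1/1066 = 36602/75260 - 34293/1066 = 36602*(1/75260) - 34293/1066 = 18301/37630 - 34293/1066 = -317734181/10028395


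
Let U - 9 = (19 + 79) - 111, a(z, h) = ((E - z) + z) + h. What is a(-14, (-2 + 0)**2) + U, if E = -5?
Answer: -5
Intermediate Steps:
a(z, h) = -5 + h (a(z, h) = ((-5 - z) + z) + h = -5 + h)
U = -4 (U = 9 + ((19 + 79) - 111) = 9 + (98 - 111) = 9 - 13 = -4)
a(-14, (-2 + 0)**2) + U = (-5 + (-2 + 0)**2) - 4 = (-5 + (-2)**2) - 4 = (-5 + 4) - 4 = -1 - 4 = -5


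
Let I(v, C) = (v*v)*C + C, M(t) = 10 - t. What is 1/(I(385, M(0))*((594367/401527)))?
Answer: 401527/881006429420 ≈ 4.5576e-7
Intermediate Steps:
I(v, C) = C + C*v**2 (I(v, C) = v**2*C + C = C*v**2 + C = C + C*v**2)
1/(I(385, M(0))*((594367/401527))) = 1/((((10 - 1*0)*(1 + 385**2)))*((594367/401527))) = 1/((((10 + 0)*(1 + 148225)))*((594367*(1/401527)))) = 1/(((10*148226))*(594367/401527)) = (401527/594367)/1482260 = (1/1482260)*(401527/594367) = 401527/881006429420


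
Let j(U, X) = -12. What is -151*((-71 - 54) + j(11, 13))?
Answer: 20687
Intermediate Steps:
-151*((-71 - 54) + j(11, 13)) = -151*((-71 - 54) - 12) = -151*(-125 - 12) = -151*(-137) = 20687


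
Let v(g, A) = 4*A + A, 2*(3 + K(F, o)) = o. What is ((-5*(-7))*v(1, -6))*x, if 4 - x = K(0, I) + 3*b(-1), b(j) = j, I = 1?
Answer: -9975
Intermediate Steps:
K(F, o) = -3 + o/2
v(g, A) = 5*A
x = 19/2 (x = 4 - ((-3 + (½)*1) + 3*(-1)) = 4 - ((-3 + ½) - 3) = 4 - (-5/2 - 3) = 4 - 1*(-11/2) = 4 + 11/2 = 19/2 ≈ 9.5000)
((-5*(-7))*v(1, -6))*x = ((-5*(-7))*(5*(-6)))*(19/2) = (35*(-30))*(19/2) = -1050*19/2 = -9975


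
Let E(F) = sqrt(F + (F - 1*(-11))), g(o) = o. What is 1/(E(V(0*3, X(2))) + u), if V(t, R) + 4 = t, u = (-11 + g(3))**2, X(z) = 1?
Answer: 64/4093 - sqrt(3)/4093 ≈ 0.015213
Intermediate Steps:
u = 64 (u = (-11 + 3)**2 = (-8)**2 = 64)
V(t, R) = -4 + t
E(F) = sqrt(11 + 2*F) (E(F) = sqrt(F + (F + 11)) = sqrt(F + (11 + F)) = sqrt(11 + 2*F))
1/(E(V(0*3, X(2))) + u) = 1/(sqrt(11 + 2*(-4 + 0*3)) + 64) = 1/(sqrt(11 + 2*(-4 + 0)) + 64) = 1/(sqrt(11 + 2*(-4)) + 64) = 1/(sqrt(11 - 8) + 64) = 1/(sqrt(3) + 64) = 1/(64 + sqrt(3))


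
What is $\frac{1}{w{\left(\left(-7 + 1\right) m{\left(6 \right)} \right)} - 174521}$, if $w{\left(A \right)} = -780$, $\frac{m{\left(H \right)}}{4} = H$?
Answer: $- \frac{1}{175301} \approx -5.7045 \cdot 10^{-6}$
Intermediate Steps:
$m{\left(H \right)} = 4 H$
$\frac{1}{w{\left(\left(-7 + 1\right) m{\left(6 \right)} \right)} - 174521} = \frac{1}{-780 - 174521} = \frac{1}{-175301} = - \frac{1}{175301}$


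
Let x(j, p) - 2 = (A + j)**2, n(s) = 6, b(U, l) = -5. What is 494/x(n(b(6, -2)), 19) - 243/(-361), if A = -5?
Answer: 179063/1083 ≈ 165.34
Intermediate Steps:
x(j, p) = 2 + (-5 + j)**2
494/x(n(b(6, -2)), 19) - 243/(-361) = 494/(2 + (-5 + 6)**2) - 243/(-361) = 494/(2 + 1**2) - 243*(-1/361) = 494/(2 + 1) + 243/361 = 494/3 + 243/361 = 179063/1083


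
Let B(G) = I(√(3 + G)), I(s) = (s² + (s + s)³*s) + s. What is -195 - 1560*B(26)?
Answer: -10541115 - 1560*√29 ≈ -1.0550e+7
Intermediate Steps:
I(s) = s + s² + 8*s⁴ (I(s) = (s² + (2*s)³*s) + s = (s² + (8*s³)*s) + s = (s² + 8*s⁴) + s = s + s² + 8*s⁴)
B(G) = √(3 + G)*(1 + √(3 + G) + 8*(3 + G)^(3/2)) (B(G) = √(3 + G)*(1 + √(3 + G) + 8*(√(3 + G))³) = √(3 + G)*(1 + √(3 + G) + 8*(3 + G)^(3/2)))
-195 - 1560*B(26) = -195 - 1560*(75 + √(3 + 26) + 8*26² + 49*26) = -195 - 1560*(75 + √29 + 8*676 + 1274) = -195 - 1560*(75 + √29 + 5408 + 1274) = -195 - 1560*(6757 + √29) = -195 + (-10540920 - 1560*√29) = -10541115 - 1560*√29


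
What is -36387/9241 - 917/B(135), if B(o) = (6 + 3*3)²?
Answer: -16661072/2079225 ≈ -8.0131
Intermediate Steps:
B(o) = 225 (B(o) = (6 + 9)² = 15² = 225)
-36387/9241 - 917/B(135) = -36387/9241 - 917/225 = -16661072/2079225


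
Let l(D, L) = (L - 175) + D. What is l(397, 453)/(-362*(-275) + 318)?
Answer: 675/99868 ≈ 0.0067589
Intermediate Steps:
l(D, L) = -175 + D + L (l(D, L) = (-175 + L) + D = -175 + D + L)
l(397, 453)/(-362*(-275) + 318) = (-175 + 397 + 453)/(-362*(-275) + 318) = 675/(99550 + 318) = 675/99868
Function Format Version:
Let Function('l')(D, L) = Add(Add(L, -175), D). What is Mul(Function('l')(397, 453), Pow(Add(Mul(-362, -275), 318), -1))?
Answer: Rational(675, 99868) ≈ 0.0067589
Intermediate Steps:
Function('l')(D, L) = Add(-175, D, L) (Function('l')(D, L) = Add(Add(-175, L), D) = Add(-175, D, L))
Mul(Function('l')(397, 453), Pow(Add(Mul(-362, -275), 318), -1)) = Mul(Add(-175, 397, 453), Pow(Add(Mul(-362, -275), 318), -1)) = Mul(675, Pow(Add(99550, 318), -1)) = Mul(675, Pow(99868, -1)) = Mul(675, Rational(1, 99868)) = Rational(675, 99868)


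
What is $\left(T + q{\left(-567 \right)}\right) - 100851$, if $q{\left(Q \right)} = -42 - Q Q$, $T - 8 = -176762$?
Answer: $-599136$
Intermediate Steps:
$T = -176754$ ($T = 8 - 176762 = -176754$)
$q{\left(Q \right)} = -42 - Q^{2}$
$\left(T + q{\left(-567 \right)}\right) - 100851 = \left(-176754 - 321531\right) - 100851 = -498285 - 100851 = -599136$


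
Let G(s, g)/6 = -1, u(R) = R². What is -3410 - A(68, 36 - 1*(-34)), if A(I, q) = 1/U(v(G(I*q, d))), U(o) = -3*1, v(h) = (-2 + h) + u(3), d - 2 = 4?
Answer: -10229/3 ≈ -3409.7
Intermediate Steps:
d = 6 (d = 2 + 4 = 6)
G(s, g) = -6 (G(s, g) = 6*(-1) = -6)
v(h) = 7 + h (v(h) = (-2 + h) + 3² = (-2 + h) + 9 = 7 + h)
U(o) = -3
A(I, q) = -⅓ (A(I, q) = 1/(-3) = -⅓)
-3410 - A(68, 36 - 1*(-34)) = -3410 - 1*(-⅓) = -3410 + ⅓ = -10229/3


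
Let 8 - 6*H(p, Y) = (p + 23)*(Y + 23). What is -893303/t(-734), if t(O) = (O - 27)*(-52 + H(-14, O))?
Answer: 5359818/4638295 ≈ 1.1556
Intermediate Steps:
H(p, Y) = 4/3 - (23 + Y)*(23 + p)/6 (H(p, Y) = 4/3 - (p + 23)*(Y + 23)/6 = 4/3 - (23 + p)*(23 + Y)/6 = 4/3 - (23 + Y)*(23 + p)/6)
t(O) = (-27 + O)*(-511/6 - 3*O/2) (t(O) = (O - 27)*(-52 + (-521/6 - 23*O/6 - 23/6*(-14) - ⅙*O*(-14))) = (-27 + O)*(-52 + (-521/6 - 23*O/6 + 161/3 + 7*O/3)) = (-27 + O)*(-52 + (-199/6 - 3*O/2)) = (-27 + O)*(-511/6 - 3*O/2))
-893303/t(-734) = -893303/(4599/2 - 134/3*(-734) - 3/2*(-734)²) = -893303/(4599/2 + 98356/3 - 3/2*538756) = -893303/(4599/2 + 98356/3 - 808134) = -893303/(-4638295/6) = -893303*(-6/4638295) = 5359818/4638295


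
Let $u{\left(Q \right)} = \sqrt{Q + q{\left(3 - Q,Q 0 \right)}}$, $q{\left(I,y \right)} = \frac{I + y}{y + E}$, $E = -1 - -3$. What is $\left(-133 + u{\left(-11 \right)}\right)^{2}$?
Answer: $17685 - 532 i \approx 17685.0 - 532.0 i$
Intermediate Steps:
$E = 2$ ($E = -1 + 3 = 2$)
$q{\left(I,y \right)} = \frac{I + y}{2 + y}$ ($q{\left(I,y \right)} = \frac{I + y}{y + 2} = \frac{I + y}{2 + y}$)
$u{\left(Q \right)} = \sqrt{\frac{3}{2} + \frac{Q}{2}}$ ($u{\left(Q \right)} = \sqrt{Q + \frac{\left(3 - Q\right) + Q 0}{2 + Q 0}} = \sqrt{Q + \frac{\left(3 - Q\right) + 0}{2 + 0}} = \sqrt{Q + \frac{3 - Q}{2}} = \sqrt{Q - \left(- \frac{3}{2} + \frac{Q}{2}\right)} = \sqrt{\frac{3}{2} + \frac{Q}{2}}$)
$\left(-133 + u{\left(-11 \right)}\right)^{2} = \left(-133 + \frac{\sqrt{6 + 2 \left(-11\right)}}{2}\right)^{2} = \left(-133 + \frac{\sqrt{6 - 22}}{2}\right)^{2} = \left(-133 + \frac{\sqrt{-16}}{2}\right)^{2} = \left(-133 + \frac{4 i}{2}\right)^{2} = \left(-133 + 2 i\right)^{2}$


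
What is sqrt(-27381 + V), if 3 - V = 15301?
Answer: 7*I*sqrt(871) ≈ 206.59*I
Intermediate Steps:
V = -15298 (V = 3 - 1*15301 = 3 - 15301 = -15298)
sqrt(-27381 + V) = sqrt(-27381 - 15298) = sqrt(-42679) = 7*I*sqrt(871)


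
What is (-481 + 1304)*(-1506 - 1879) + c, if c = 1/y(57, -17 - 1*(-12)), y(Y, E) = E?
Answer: -13929276/5 ≈ -2.7859e+6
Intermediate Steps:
c = -⅕ (c = 1/(-17 - 1*(-12)) = 1/(-17 + 12) = 1/(-5) = -⅕ ≈ -0.20000)
(-481 + 1304)*(-1506 - 1879) + c = (-481 + 1304)*(-1506 - 1879) - ⅕ = 823*(-3385) - ⅕ = -2785855 - ⅕ = -13929276/5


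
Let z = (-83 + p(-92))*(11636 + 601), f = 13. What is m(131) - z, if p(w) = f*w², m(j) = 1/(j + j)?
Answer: -352506829205/262 ≈ -1.3454e+9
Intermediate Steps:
m(j) = 1/(2*j)
p(w) = 13*w²
z = 1345445913 (z = (-83 + 13*(-92)²)*(11636 + 601) = (-83 + 13*8464)*12237 = (-83 + 110032)*12237 = 109949*12237 = 1345445913)
m(131) - z = (½)/131 - 1*1345445913 = (½)*(1/131) - 1345445913 = 1/262 - 1345445913 = -352506829205/262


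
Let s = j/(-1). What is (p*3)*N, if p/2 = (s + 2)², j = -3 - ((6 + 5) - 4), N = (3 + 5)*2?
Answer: 13824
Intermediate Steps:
N = 16 (N = 8*2 = 16)
j = -10 (j = -3 - (11 - 4) = -3 - 1*7 = -3 - 7 = -10)
s = 10 (s = -10/(-1) = -10*(-1) = 10)
p = 288 (p = 2*(10 + 2)² = 2*12² = 2*144 = 288)
(p*3)*N = (288*3)*16 = 864*16 = 13824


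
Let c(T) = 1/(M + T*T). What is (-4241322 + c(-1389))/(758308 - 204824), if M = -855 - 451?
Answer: -8177332435829/1067125454260 ≈ -7.6630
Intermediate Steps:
M = -1306
c(T) = 1/(-1306 + T²) (c(T) = 1/(-1306 + T*T) = 1/(-1306 + T²))
(-4241322 + c(-1389))/(758308 - 204824) = (-4241322 + 1/(-1306 + (-1389)²))/(758308 - 204824) = (-4241322 + 1/(-1306 + 1929321))/553484 = (-4241322 + 1/1928015)*(1/553484) = -8177332435829/1928015*1/553484 = -8177332435829/1067125454260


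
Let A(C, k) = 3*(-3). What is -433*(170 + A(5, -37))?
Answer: -69713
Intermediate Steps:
A(C, k) = -9
-433*(170 + A(5, -37)) = -433*(170 - 9) = -433*161 = -69713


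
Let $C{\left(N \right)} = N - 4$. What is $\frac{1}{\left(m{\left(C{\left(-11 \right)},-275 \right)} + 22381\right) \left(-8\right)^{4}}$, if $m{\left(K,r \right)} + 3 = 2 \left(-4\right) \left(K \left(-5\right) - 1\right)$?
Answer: $\frac{1}{89235456} \approx 1.1206 \cdot 10^{-8}$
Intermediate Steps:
$C{\left(N \right)} = -4 + N$ ($C{\left(N \right)} = N - 4 = -4 + N$)
$m{\left(K,r \right)} = 5 + 40 K$ ($m{\left(K,r \right)} = -3 + 2 \left(-4\right) \left(K \left(-5\right) - 1\right) = -3 - 8 \left(- 5 K - 1\right) = -3 - 8 \left(-1 - 5 K\right) = -3 + \left(8 + 40 K\right) = 5 + 40 K$)
$\frac{1}{\left(m{\left(C{\left(-11 \right)},-275 \right)} + 22381\right) \left(-8\right)^{4}} = \frac{1}{\left(\left(5 + 40 \left(-4 - 11\right)\right) + 22381\right) \left(-8\right)^{4}} = \frac{1}{\left(\left(5 + 40 \left(-15\right)\right) + 22381\right) 4096} = \frac{1}{\left(5 - 600\right) + 22381} \cdot \frac{1}{4096} = \frac{1}{-595 + 22381} \cdot \frac{1}{4096} = \frac{1}{21786} \cdot \frac{1}{4096} = \frac{1}{89235456}$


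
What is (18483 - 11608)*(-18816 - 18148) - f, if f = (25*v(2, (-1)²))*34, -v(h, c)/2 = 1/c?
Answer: -254125800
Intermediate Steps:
v(h, c) = -2/c
f = -1700 (f = (25*(-2/((-1)²)))*34 = (25*(-2/1))*34 = (25*(-2*1))*34 = (25*(-2))*34 = -50*34 = -1700)
(18483 - 11608)*(-18816 - 18148) - f = (18483 - 11608)*(-18816 - 18148) - 1*(-1700) = 6875*(-36964) + 1700 = -254127500 + 1700 = -254125800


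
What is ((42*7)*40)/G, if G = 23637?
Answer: 3920/7879 ≈ 0.49753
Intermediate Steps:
((42*7)*40)/G = ((42*7)*40)/23637 = (294*40)*(1/23637) = 11760*(1/23637) = 3920/7879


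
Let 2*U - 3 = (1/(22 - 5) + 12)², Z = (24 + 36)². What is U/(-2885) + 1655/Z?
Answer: 52107019/120062160 ≈ 0.43400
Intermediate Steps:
Z = 3600 (Z = 60² = 3600)
U = 21446/289 (U = 3/2 + (1/(22 - 5) + 12)²/2 = 3/2 + (1/17 + 12)²/2 = 3/2 + (205/17)²/2 = 3/2 + (½)*(42025/289) = 3/2 + 42025/578 = 21446/289 ≈ 74.208)
U/(-2885) + 1655/Z = (21446/289)/(-2885) + 1655/3600 = (21446/289)*(-1/2885) + 1655*(1/3600) = -21446/833765 + 331/720 = 52107019/120062160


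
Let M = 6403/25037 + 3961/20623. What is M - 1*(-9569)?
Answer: 4941070030645/516338051 ≈ 9569.5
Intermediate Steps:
M = 231220626/516338051 (M = 6403*(1/25037) + 3961*(1/20623) = 6403/25037 + 3961/20623 = 231220626/516338051 ≈ 0.44781)
M - 1*(-9569) = 231220626/516338051 - 1*(-9569) = 231220626/516338051 + 9569 = 4941070030645/516338051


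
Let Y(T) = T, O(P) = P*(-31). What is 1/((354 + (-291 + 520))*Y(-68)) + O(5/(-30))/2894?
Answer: 75725/43023651 ≈ 0.0017601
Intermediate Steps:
O(P) = -31*P
1/((354 + (-291 + 520))*Y(-68)) + O(5/(-30))/2894 = 1/((354 + (-291 + 520))*(-68)) - 155/(-30)/2894 = -1/68/(354 + 229) - 155*(-1)/30*(1/2894) = -1/68/583 - 31*(-⅙)*(1/2894) = (1/583)*(-1/68) + (31/6)*(1/2894) = -1/39644 + 31/17364 = 75725/43023651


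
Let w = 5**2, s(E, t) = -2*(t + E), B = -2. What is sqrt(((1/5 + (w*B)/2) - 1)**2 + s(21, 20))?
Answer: sqrt(14591)/5 ≈ 24.159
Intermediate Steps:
s(E, t) = -2*E - 2*t (s(E, t) = -2*(E + t) = -2*E - 2*t)
w = 25
sqrt(((1/5 + (w*B)/2) - 1)**2 + s(21, 20)) = sqrt(((1/5 + (25*(-2))/2) - 1)**2 + (-2*21 - 2*20)) = sqrt(((1*(1/5) - 50*1/2) - 1)**2 + (-42 - 40)) = sqrt(((1/5 - 25) - 1)**2 - 82) = sqrt((-124/5 - 1)**2 - 82) = sqrt((-129/5)**2 - 82) = sqrt(16641/25 - 82) = sqrt(14591/25) = sqrt(14591)/5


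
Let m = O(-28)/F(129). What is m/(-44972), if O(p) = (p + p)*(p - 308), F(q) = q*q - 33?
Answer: -49/1945039 ≈ -2.5192e-5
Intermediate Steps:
F(q) = -33 + q**2 (F(q) = q**2 - 33 = -33 + q**2)
O(p) = 2*p*(-308 + p) (O(p) = (2*p)*(-308 + p) = 2*p*(-308 + p))
m = 196/173 (m = (2*(-28)*(-308 - 28))/(-33 + 129**2) = (2*(-28)*(-336))/(-33 + 16641) = 18816/16608 = 18816*(1/16608) = 196/173 ≈ 1.1329)
m/(-44972) = (196/173)/(-44972) = (196/173)*(-1/44972) = -49/1945039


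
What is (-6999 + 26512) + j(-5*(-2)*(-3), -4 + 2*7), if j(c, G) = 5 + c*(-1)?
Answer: 19548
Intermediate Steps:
j(c, G) = 5 - c
(-6999 + 26512) + j(-5*(-2)*(-3), -4 + 2*7) = (-6999 + 26512) + (5 - (-5*(-2))*(-3)) = 19513 + (5 - 10*(-3)) = 19513 + (5 - 1*(-30)) = 19513 + (5 + 30) = 19513 + 35 = 19548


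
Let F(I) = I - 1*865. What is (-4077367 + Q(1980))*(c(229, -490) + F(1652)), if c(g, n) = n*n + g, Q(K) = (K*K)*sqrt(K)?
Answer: -983118421572 + 5671626998400*sqrt(55) ≈ 4.1079e+13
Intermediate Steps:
Q(K) = K**(5/2) (Q(K) = K**2*sqrt(K) = K**(5/2))
F(I) = -865 + I (F(I) = I - 865 = -865 + I)
c(g, n) = g + n**2 (c(g, n) = n**2 + g = g + n**2)
(-4077367 + Q(1980))*(c(229, -490) + F(1652)) = (-4077367 + 1980**(5/2))*((229 + (-490)**2) + (-865 + 1652)) = (-4077367 + 23522400*sqrt(55))*((229 + 240100) + 787) = (-4077367 + 23522400*sqrt(55))*(240329 + 787) = (-4077367 + 23522400*sqrt(55))*241116 = -983118421572 + 5671626998400*sqrt(55)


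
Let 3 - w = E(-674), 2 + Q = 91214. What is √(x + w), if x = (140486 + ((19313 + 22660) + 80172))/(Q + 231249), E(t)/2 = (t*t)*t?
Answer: √786102291082837302/35829 ≈ 24746.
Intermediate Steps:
Q = 91212 (Q = -2 + 91214 = 91212)
E(t) = 2*t³ (E(t) = 2*((t*t)*t) = 2*(t²*t) = 2*t³)
x = 262631/322461 (x = (140486 + ((19313 + 22660) + 80172))/(91212 + 231249) = (140486 + (41973 + 80172))/322461 = (140486 + 122145)*(1/322461) = 262631*(1/322461) = 262631/322461 ≈ 0.81446)
w = 612364051 (w = 3 - 2*(-674)³ = 3 - 2*(-306182024) = 3 - 1*(-612364048) = 3 + 612364048 = 612364051)
√(x + w) = √(262631/322461 + 612364051) = √(197463524512142/322461) = √786102291082837302/35829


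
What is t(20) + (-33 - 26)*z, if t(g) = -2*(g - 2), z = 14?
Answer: -862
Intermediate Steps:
t(g) = 4 - 2*g (t(g) = -2*(-2 + g) = 4 - 2*g)
t(20) + (-33 - 26)*z = (4 - 2*20) + (-33 - 26)*14 = (4 - 40) - 59*14 = -36 - 826 = -862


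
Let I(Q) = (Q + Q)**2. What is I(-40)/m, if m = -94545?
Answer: -1280/18909 ≈ -0.067693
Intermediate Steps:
I(Q) = 4*Q**2 (I(Q) = (2*Q)**2 = 4*Q**2)
I(-40)/m = (4*(-40)**2)/(-94545) = (4*1600)*(-1/94545) = 6400*(-1/94545) = -1280/18909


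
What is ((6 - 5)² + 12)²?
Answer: 169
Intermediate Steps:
((6 - 5)² + 12)² = (1² + 12)² = (1 + 12)² = 13² = 169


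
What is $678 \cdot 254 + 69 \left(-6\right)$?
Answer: $171798$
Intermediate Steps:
$678 \cdot 254 + 69 \left(-6\right) = 172212 - 414 = 171798$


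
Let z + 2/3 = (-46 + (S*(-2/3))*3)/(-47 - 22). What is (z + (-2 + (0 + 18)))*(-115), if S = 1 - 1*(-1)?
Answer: -5540/3 ≈ -1846.7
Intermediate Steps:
S = 2 (S = 1 + 1 = 2)
z = 4/69 (z = -⅔ + (-46 + (2*(-2/3))*3)/(-47 - 22) = -⅔ + (-46 + (2*(-2*⅓))*3)/(-69) = -⅔ + (-46 + (2*(-⅔))*3)*(-1/69) = -⅔ + (-46 - 4/3*3)*(-1/69) = -⅔ + (-46 - 4)*(-1/69) = -⅔ - 50*(-1/69) = -⅔ + 50/69 = 4/69 ≈ 0.057971)
(z + (-2 + (0 + 18)))*(-115) = (4/69 + (-2 + (0 + 18)))*(-115) = (4/69 + (-2 + 18))*(-115) = (4/69 + 16)*(-115) = (1108/69)*(-115) = -5540/3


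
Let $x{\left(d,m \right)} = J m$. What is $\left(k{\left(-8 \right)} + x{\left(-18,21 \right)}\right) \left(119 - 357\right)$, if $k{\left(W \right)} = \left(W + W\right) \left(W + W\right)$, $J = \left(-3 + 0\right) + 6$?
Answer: $-75922$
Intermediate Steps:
$J = 3$ ($J = -3 + 6 = 3$)
$k{\left(W \right)} = 4 W^{2}$ ($k{\left(W \right)} = 2 W 2 W = 4 W^{2}$)
$x{\left(d,m \right)} = 3 m$
$\left(k{\left(-8 \right)} + x{\left(-18,21 \right)}\right) \left(119 - 357\right) = \left(4 \left(-8\right)^{2} + 3 \cdot 21\right) \left(119 - 357\right) = \left(4 \cdot 64 + 63\right) \left(-238\right) = \left(256 + 63\right) \left(-238\right) = 319 \left(-238\right) = -75922$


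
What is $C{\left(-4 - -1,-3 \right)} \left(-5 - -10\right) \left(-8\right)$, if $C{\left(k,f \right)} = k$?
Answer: $120$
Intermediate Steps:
$C{\left(-4 - -1,-3 \right)} \left(-5 - -10\right) \left(-8\right) = \left(-4 - -1\right) \left(-5 - -10\right) \left(-8\right) = \left(-4 + 1\right) \left(-5 + 10\right) \left(-8\right) = \left(-3\right) 5 \left(-8\right) = \left(-15\right) \left(-8\right) = 120$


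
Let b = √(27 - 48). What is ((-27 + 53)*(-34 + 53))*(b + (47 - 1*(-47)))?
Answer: 46436 + 494*I*√21 ≈ 46436.0 + 2263.8*I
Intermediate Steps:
b = I*√21 (b = √(-21) = I*√21 ≈ 4.5826*I)
((-27 + 53)*(-34 + 53))*(b + (47 - 1*(-47))) = ((-27 + 53)*(-34 + 53))*(I*√21 + (47 - 1*(-47))) = (26*19)*(I*√21 + (47 + 47)) = 494*(I*√21 + 94) = 494*(94 + I*√21) = 46436 + 494*I*√21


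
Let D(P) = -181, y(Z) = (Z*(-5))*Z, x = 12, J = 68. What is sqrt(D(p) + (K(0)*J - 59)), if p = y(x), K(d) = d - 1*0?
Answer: 4*I*sqrt(15) ≈ 15.492*I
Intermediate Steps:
K(d) = d (K(d) = d + 0 = d)
y(Z) = -5*Z**2 (y(Z) = (-5*Z)*Z = -5*Z**2)
p = -720 (p = -5*12**2 = -5*144 = -720)
sqrt(D(p) + (K(0)*J - 59)) = sqrt(-181 + (0*68 - 59)) = sqrt(-181 + (0 - 59)) = sqrt(-181 - 59) = sqrt(-240) = 4*I*sqrt(15)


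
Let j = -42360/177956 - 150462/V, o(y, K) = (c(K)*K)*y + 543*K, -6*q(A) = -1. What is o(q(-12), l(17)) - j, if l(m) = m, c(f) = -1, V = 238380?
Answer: 24469145474762/2651321955 ≈ 9229.0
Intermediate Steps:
q(A) = ⅙ (q(A) = -⅙*(-1) = ⅙)
o(y, K) = 543*K - K*y (o(y, K) = (-K)*y + 543*K = -K*y + 543*K = 543*K - K*y)
j = -1536391353/1767547970 (j = -42360/177956 - 150462/238380 = -42360*1/177956 - 150462*1/238380 = -10590/44489 - 25077/39730 = -1536391353/1767547970 ≈ -0.86922)
o(q(-12), l(17)) - j = 17*(543 - 1*⅙) - 1*(-1536391353/1767547970) = 17*(543 - ⅙) + 1536391353/1767547970 = 17*(3257/6) + 1536391353/1767547970 = 55369/6 + 1536391353/1767547970 = 24469145474762/2651321955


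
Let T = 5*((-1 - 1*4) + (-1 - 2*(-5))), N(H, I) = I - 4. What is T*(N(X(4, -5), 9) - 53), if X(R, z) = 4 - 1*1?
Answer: -960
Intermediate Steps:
X(R, z) = 3 (X(R, z) = 4 - 1 = 3)
N(H, I) = -4 + I
T = 20 (T = 5*((-1 - 4) + (-1 + 10)) = 5*(-5 + 9) = 5*4 = 20)
T*(N(X(4, -5), 9) - 53) = 20*((-4 + 9) - 53) = 20*(5 - 53) = 20*(-48) = -960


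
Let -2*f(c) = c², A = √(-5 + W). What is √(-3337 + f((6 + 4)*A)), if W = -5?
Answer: I*√2837 ≈ 53.263*I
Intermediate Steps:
A = I*√10 (A = √(-5 - 5) = √(-10) = I*√10 ≈ 3.1623*I)
f(c) = -c²/2
√(-3337 + f((6 + 4)*A)) = √(-3337 - (-10*(6 + 4)²)/2) = √(-3337 - (10*(I*√10))²/2) = √(-3337 - (10*I*√10)²/2) = √(-3337 - ½*(-1000)) = √(-3337 + 500) = √(-2837) = I*√2837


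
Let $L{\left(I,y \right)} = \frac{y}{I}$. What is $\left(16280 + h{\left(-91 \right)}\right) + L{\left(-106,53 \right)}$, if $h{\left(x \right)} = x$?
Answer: $\frac{32377}{2} \approx 16189.0$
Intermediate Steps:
$\left(16280 + h{\left(-91 \right)}\right) + L{\left(-106,53 \right)} = \left(16280 - 91\right) + \frac{53}{-106} = 16189 + 53 \left(- \frac{1}{106}\right) = 16189 - \frac{1}{2} = \frac{32377}{2}$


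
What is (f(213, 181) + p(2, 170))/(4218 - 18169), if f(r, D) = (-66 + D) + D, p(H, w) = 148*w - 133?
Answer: -25323/13951 ≈ -1.8151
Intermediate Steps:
p(H, w) = -133 + 148*w
f(r, D) = -66 + 2*D
(f(213, 181) + p(2, 170))/(4218 - 18169) = ((-66 + 2*181) + (-133 + 148*170))/(4218 - 18169) = ((-66 + 362) + (-133 + 25160))/(-13951) = (296 + 25027)*(-1/13951) = 25323*(-1/13951) = -25323/13951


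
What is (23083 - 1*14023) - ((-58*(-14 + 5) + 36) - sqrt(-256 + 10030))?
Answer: 8502 + 3*sqrt(1086) ≈ 8600.9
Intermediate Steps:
(23083 - 1*14023) - ((-58*(-14 + 5) + 36) - sqrt(-256 + 10030)) = (23083 - 14023) - ((-58*(-9) + 36) - sqrt(9774)) = 9060 - ((522 + 36) - 3*sqrt(1086)) = 9060 - (558 - 3*sqrt(1086)) = 9060 + (-558 + 3*sqrt(1086)) = 8502 + 3*sqrt(1086)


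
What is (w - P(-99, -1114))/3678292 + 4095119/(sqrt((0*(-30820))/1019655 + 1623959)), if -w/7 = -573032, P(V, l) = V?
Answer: 4011323/3678292 + 4095119*sqrt(1623959)/1623959 ≈ 3214.6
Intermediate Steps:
w = 4011224 (w = -7*(-573032) = 4011224)
(w - P(-99, -1114))/3678292 + 4095119/(sqrt((0*(-30820))/1019655 + 1623959)) = (4011224 - 1*(-99))/3678292 + 4095119/(sqrt((0*(-30820))/1019655 + 1623959)) = (4011224 + 99)*(1/3678292) + 4095119/(sqrt(0*(1/1019655) + 1623959)) = 4011323*(1/3678292) + 4095119/(sqrt(0 + 1623959)) = 4011323/3678292 + 4095119/(sqrt(1623959)) = 4011323/3678292 + 4095119*(sqrt(1623959)/1623959) = 4011323/3678292 + 4095119*sqrt(1623959)/1623959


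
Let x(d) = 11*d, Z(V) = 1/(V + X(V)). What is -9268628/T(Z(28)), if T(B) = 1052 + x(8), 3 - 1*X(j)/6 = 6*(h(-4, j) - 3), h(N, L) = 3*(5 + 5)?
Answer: -2317157/285 ≈ -8130.4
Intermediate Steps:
h(N, L) = 30 (h(N, L) = 3*10 = 30)
X(j) = -954 (X(j) = 18 - 36*(30 - 3) = 18 - 36*27 = 18 - 6*162 = 18 - 972 = -954)
Z(V) = 1/(-954 + V) (Z(V) = 1/(V - 954) = 1/(-954 + V))
T(B) = 1140 (T(B) = 1052 + 11*8 = 1052 + 88 = 1140)
-9268628/T(Z(28)) = -9268628/1140 = -9268628*1/1140 = -2317157/285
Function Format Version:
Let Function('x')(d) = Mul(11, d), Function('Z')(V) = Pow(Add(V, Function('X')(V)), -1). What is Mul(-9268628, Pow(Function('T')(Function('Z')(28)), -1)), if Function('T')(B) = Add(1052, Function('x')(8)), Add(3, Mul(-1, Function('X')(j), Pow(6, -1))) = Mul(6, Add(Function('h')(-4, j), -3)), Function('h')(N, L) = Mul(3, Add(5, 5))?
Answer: Rational(-2317157, 285) ≈ -8130.4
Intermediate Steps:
Function('h')(N, L) = 30 (Function('h')(N, L) = Mul(3, 10) = 30)
Function('X')(j) = -954 (Function('X')(j) = Add(18, Mul(-6, Mul(6, Add(30, -3)))) = Add(18, Mul(-6, Mul(6, 27))) = Add(18, Mul(-6, 162)) = Add(18, -972) = -954)
Function('Z')(V) = Pow(Add(-954, V), -1) (Function('Z')(V) = Pow(Add(V, -954), -1) = Pow(Add(-954, V), -1))
Function('T')(B) = 1140 (Function('T')(B) = Add(1052, Mul(11, 8)) = Add(1052, 88) = 1140)
Mul(-9268628, Pow(Function('T')(Function('Z')(28)), -1)) = Mul(-9268628, Pow(1140, -1)) = Mul(-9268628, Rational(1, 1140)) = Rational(-2317157, 285)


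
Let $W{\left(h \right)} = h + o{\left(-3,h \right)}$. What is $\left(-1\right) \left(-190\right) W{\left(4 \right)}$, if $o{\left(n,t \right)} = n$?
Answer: $190$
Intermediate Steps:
$W{\left(h \right)} = -3 + h$ ($W{\left(h \right)} = h - 3 = -3 + h$)
$\left(-1\right) \left(-190\right) W{\left(4 \right)} = \left(-1\right) \left(-190\right) \left(-3 + 4\right) = 190 \cdot 1 = 190$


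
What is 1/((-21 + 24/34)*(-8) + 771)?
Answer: 17/15867 ≈ 0.0010714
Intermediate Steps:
1/((-21 + 24/34)*(-8) + 771) = 1/((-21 + 24*(1/34))*(-8) + 771) = 1/((-21 + 12/17)*(-8) + 771) = 1/(-345/17*(-8) + 771) = 1/(2760/17 + 771) = 1/(15867/17) = 17/15867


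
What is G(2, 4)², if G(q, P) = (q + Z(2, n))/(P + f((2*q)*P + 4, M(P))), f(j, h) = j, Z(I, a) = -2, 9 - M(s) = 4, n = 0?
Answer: 0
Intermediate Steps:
M(s) = 5 (M(s) = 9 - 1*4 = 9 - 4 = 5)
G(q, P) = (-2 + q)/(4 + P + 2*P*q) (G(q, P) = (q - 2)/(P + ((2*q)*P + 4)) = (-2 + q)/(P + (2*P*q + 4)) = (-2 + q)/(P + (4 + 2*P*q)) = (-2 + q)/(4 + P + 2*P*q))
G(2, 4)² = ((-2 + 2)/(4 + 4 + 2*4*2))² = (0/(4 + 4 + 16))² = (0/24)² = ((1/24)*0)² = 0² = 0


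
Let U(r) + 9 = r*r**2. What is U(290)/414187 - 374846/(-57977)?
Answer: 1569256871409/24013319699 ≈ 65.349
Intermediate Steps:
U(r) = -9 + r**3 (U(r) = -9 + r*r**2 = -9 + r**3)
U(290)/414187 - 374846/(-57977) = (-9 + 290**3)/414187 - 374846/(-57977) = (-9 + 24389000)*(1/414187) - 374846*(-1/57977) = 24388991*(1/414187) + 374846/57977 = 24388991/414187 + 374846/57977 = 1569256871409/24013319699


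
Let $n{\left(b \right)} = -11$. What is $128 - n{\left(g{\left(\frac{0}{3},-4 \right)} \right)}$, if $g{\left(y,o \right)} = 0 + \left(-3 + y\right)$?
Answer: $139$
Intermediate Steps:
$g{\left(y,o \right)} = -3 + y$
$128 - n{\left(g{\left(\frac{0}{3},-4 \right)} \right)} = 128 - -11 = 128 + 11 = 139$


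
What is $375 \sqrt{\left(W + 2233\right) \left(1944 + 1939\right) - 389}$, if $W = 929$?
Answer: $375 \sqrt{12277657} \approx 1.314 \cdot 10^{6}$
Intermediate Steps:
$375 \sqrt{\left(W + 2233\right) \left(1944 + 1939\right) - 389} = 375 \sqrt{\left(929 + 2233\right) \left(1944 + 1939\right) - 389} = 375 \sqrt{3162 \cdot 3883 - 389} = 375 \sqrt{12278046 - 389} = 375 \sqrt{12277657}$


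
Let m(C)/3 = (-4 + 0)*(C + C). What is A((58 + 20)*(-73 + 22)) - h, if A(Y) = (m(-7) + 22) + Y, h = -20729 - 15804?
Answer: 32745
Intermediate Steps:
m(C) = -24*C (m(C) = 3*((-4 + 0)*(C + C)) = 3*(-8*C) = -24*C)
h = -36533
A(Y) = 190 + Y (A(Y) = (-24*(-7) + 22) + Y = (168 + 22) + Y = 190 + Y)
A((58 + 20)*(-73 + 22)) - h = (190 + (58 + 20)*(-73 + 22)) - 1*(-36533) = (190 + 78*(-51)) + 36533 = (190 - 3978) + 36533 = -3788 + 36533 = 32745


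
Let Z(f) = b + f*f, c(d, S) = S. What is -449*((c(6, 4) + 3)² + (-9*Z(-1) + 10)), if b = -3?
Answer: -34573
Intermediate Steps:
Z(f) = -3 + f² (Z(f) = -3 + f*f = -3 + f²)
-449*((c(6, 4) + 3)² + (-9*Z(-1) + 10)) = -449*((4 + 3)² + (-9*(-3 + (-1)²) + 10)) = -449*(7² + (-9*(-3 + 1) + 10)) = -449*(49 + (-9*(-2) + 10)) = -449*(49 + (18 + 10)) = -449*(49 + 28) = -449*77 = -34573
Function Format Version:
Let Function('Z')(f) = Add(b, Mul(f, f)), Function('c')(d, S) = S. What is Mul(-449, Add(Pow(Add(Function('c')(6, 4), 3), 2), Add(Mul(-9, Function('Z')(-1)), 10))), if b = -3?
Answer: -34573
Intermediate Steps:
Function('Z')(f) = Add(-3, Pow(f, 2)) (Function('Z')(f) = Add(-3, Mul(f, f)) = Add(-3, Pow(f, 2)))
Mul(-449, Add(Pow(Add(Function('c')(6, 4), 3), 2), Add(Mul(-9, Function('Z')(-1)), 10))) = Mul(-449, Add(Pow(Add(4, 3), 2), Add(Mul(-9, Add(-3, Pow(-1, 2))), 10))) = Mul(-449, Add(Pow(7, 2), Add(Mul(-9, Add(-3, 1)), 10))) = Mul(-449, Add(49, Add(Mul(-9, -2), 10))) = Mul(-449, Add(49, Add(18, 10))) = Mul(-449, Add(49, 28)) = Mul(-449, 77) = -34573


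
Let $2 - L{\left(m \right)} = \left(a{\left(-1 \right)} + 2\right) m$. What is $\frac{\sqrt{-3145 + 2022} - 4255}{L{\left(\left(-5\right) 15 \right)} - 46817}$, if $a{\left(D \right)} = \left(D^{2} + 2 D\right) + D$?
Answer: $\frac{851}{9363} - \frac{i \sqrt{1123}}{46815} \approx 0.09089 - 0.00071582 i$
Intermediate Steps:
$a{\left(D \right)} = D^{2} + 3 D$
$L{\left(m \right)} = 2$ ($L{\left(m \right)} = 2 - \left(- (3 - 1) + 2\right) m = 2 - \left(\left(-1\right) 2 + 2\right) m = 2 - \left(-2 + 2\right) m = 2 - 0 m = 2 - 0 = 2 + 0 = 2$)
$\frac{\sqrt{-3145 + 2022} - 4255}{L{\left(\left(-5\right) 15 \right)} - 46817} = \frac{\sqrt{-3145 + 2022} - 4255}{2 - 46817} = \frac{\sqrt{-1123} - 4255}{-46815} = \left(i \sqrt{1123} - 4255\right) \left(- \frac{1}{46815}\right) = \left(-4255 + i \sqrt{1123}\right) \left(- \frac{1}{46815}\right) = \frac{851}{9363} - \frac{i \sqrt{1123}}{46815}$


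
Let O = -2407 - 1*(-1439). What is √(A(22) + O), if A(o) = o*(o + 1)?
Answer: I*√462 ≈ 21.494*I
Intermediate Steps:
A(o) = o*(1 + o)
O = -968 (O = -2407 + 1439 = -968)
√(A(22) + O) = √(22*(1 + 22) - 968) = √(22*23 - 968) = √(506 - 968) = √(-462) = I*√462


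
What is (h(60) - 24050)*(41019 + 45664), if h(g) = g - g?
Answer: -2084726150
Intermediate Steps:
h(g) = 0
(h(60) - 24050)*(41019 + 45664) = (0 - 24050)*(41019 + 45664) = -24050*86683 = -2084726150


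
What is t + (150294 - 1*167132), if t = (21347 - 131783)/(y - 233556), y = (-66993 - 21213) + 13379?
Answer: -5192442518/308383 ≈ -16838.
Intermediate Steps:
y = -74827 (y = -88206 + 13379 = -74827)
t = 110436/308383 (t = (21347 - 131783)/(-74827 - 233556) = -110436/(-308383) = -110436*(-1/308383) = 110436/308383 ≈ 0.35811)
t + (150294 - 1*167132) = 110436/308383 + (150294 - 1*167132) = 110436/308383 + (150294 - 167132) = 110436/308383 - 16838 = -5192442518/308383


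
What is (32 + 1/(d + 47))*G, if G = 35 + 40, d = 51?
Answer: 235275/98 ≈ 2400.8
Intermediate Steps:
G = 75
(32 + 1/(d + 47))*G = (32 + 1/(51 + 47))*75 = (32 + 1/98)*75 = (3137/98)*75 = 235275/98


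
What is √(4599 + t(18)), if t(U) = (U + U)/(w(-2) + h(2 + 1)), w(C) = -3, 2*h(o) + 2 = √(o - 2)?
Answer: 3*√24983/7 ≈ 67.740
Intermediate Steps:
h(o) = -1 + √(-2 + o)/2 (h(o) = -1 + √(o - 2)/2 = -1 + √(-2 + o)/2)
t(U) = -4*U/7 (t(U) = (U + U)/(-3 + (-1 + √(-2 + (2 + 1))/2)) = (2*U)/(-3 + (-1 + √(-2 + 3)/2)) = (2*U)/(-3 + (-1 + √1/2)) = (2*U)/(-3 + (-1 + (½)*1)) = (2*U)/(-3 + (-1 + ½)) = (2*U)/(-3 - ½) = (2*U)/(-7/2) = (2*U)*(-2/7) = -4*U/7)
√(4599 + t(18)) = √(4599 - 4/7*18) = √(4599 - 72/7) = √(32121/7) = 3*√24983/7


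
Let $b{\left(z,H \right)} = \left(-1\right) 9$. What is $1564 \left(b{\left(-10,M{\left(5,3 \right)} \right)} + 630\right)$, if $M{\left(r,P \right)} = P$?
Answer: $971244$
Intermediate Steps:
$b{\left(z,H \right)} = -9$
$1564 \left(b{\left(-10,M{\left(5,3 \right)} \right)} + 630\right) = 1564 \left(-9 + 630\right) = 1564 \cdot 621 = 971244$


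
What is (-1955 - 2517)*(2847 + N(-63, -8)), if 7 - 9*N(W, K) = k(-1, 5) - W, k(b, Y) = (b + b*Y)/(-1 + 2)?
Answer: -114362456/9 ≈ -1.2707e+7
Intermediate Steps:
k(b, Y) = b + Y*b (k(b, Y) = (b + Y*b)/1 = (b + Y*b)*1 = b + Y*b)
N(W, K) = 13/9 + W/9 (N(W, K) = 7/9 - (-(1 + 5) - W)/9 = 7/9 - (-1*6 - W)/9 = 7/9 - (-6 - W)/9 = 7/9 + (⅔ + W/9) = 13/9 + W/9)
(-1955 - 2517)*(2847 + N(-63, -8)) = (-1955 - 2517)*(2847 + (13/9 + (⅑)*(-63))) = -4472*(2847 + (13/9 - 7)) = -4472*(2847 - 50/9) = -4472*25573/9 = -114362456/9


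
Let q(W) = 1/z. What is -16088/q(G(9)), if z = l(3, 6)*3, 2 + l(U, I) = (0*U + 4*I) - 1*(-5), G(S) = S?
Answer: -1303128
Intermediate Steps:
l(U, I) = 3 + 4*I (l(U, I) = -2 + ((0*U + 4*I) - 1*(-5)) = -2 + ((0 + 4*I) + 5) = -2 + (4*I + 5) = -2 + (5 + 4*I) = 3 + 4*I)
z = 81 (z = (3 + 4*6)*3 = (3 + 24)*3 = 27*3 = 81)
q(W) = 1/81
-16088/q(G(9)) = -16088/1/81 = -16088*81 = -1303128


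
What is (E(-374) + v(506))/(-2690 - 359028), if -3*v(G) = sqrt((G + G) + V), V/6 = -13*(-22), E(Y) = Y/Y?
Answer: -1/361718 + sqrt(682)/542577 ≈ 4.5367e-5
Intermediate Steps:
E(Y) = 1
V = 1716 (V = 6*(-13*(-22)) = 6*286 = 1716)
v(G) = -sqrt(1716 + 2*G)/3 (v(G) = -sqrt((G + G) + 1716)/3 = -sqrt(2*G + 1716)/3 = -sqrt(1716 + 2*G)/3)
(E(-374) + v(506))/(-2690 - 359028) = (1 - sqrt(1716 + 2*506)/3)/(-2690 - 359028) = (1 - sqrt(1716 + 1012)/3)/(-361718) = (1 - 2*sqrt(682)/3)*(-1/361718) = -1/361718 + sqrt(682)/542577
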